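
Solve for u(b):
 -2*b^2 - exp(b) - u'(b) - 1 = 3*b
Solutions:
 u(b) = C1 - 2*b^3/3 - 3*b^2/2 - b - exp(b)


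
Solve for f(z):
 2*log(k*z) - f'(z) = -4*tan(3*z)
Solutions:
 f(z) = C1 + 2*z*log(k*z) - 2*z - 4*log(cos(3*z))/3


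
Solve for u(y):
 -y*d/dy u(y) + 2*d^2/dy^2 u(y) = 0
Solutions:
 u(y) = C1 + C2*erfi(y/2)


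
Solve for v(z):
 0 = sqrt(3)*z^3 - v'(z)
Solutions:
 v(z) = C1 + sqrt(3)*z^4/4


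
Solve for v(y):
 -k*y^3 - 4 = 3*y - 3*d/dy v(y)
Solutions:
 v(y) = C1 + k*y^4/12 + y^2/2 + 4*y/3


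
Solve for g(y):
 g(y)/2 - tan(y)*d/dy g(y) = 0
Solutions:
 g(y) = C1*sqrt(sin(y))


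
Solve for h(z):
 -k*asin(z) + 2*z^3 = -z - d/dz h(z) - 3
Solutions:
 h(z) = C1 + k*(z*asin(z) + sqrt(1 - z^2)) - z^4/2 - z^2/2 - 3*z


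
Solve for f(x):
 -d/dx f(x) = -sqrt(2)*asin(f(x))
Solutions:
 Integral(1/asin(_y), (_y, f(x))) = C1 + sqrt(2)*x


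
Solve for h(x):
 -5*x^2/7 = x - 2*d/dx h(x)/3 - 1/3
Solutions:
 h(x) = C1 + 5*x^3/14 + 3*x^2/4 - x/2


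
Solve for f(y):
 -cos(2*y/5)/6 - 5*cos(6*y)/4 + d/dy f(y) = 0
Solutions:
 f(y) = C1 + 5*sin(2*y/5)/12 + 5*sin(6*y)/24


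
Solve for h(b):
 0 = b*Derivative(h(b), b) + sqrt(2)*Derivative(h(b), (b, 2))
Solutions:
 h(b) = C1 + C2*erf(2^(1/4)*b/2)


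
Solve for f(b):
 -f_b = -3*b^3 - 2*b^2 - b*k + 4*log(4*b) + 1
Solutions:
 f(b) = C1 + 3*b^4/4 + 2*b^3/3 + b^2*k/2 - 4*b*log(b) - 8*b*log(2) + 3*b


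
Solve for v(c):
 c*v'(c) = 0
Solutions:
 v(c) = C1


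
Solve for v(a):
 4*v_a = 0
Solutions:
 v(a) = C1


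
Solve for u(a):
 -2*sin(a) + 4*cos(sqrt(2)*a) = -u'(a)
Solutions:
 u(a) = C1 - 2*sqrt(2)*sin(sqrt(2)*a) - 2*cos(a)


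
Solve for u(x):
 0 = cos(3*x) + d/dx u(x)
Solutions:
 u(x) = C1 - sin(3*x)/3


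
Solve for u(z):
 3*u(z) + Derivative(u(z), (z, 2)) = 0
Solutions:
 u(z) = C1*sin(sqrt(3)*z) + C2*cos(sqrt(3)*z)


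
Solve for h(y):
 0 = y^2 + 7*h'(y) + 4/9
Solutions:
 h(y) = C1 - y^3/21 - 4*y/63


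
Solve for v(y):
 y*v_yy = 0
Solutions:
 v(y) = C1 + C2*y


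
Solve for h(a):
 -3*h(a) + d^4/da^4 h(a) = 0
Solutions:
 h(a) = C1*exp(-3^(1/4)*a) + C2*exp(3^(1/4)*a) + C3*sin(3^(1/4)*a) + C4*cos(3^(1/4)*a)


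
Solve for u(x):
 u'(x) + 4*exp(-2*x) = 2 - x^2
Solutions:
 u(x) = C1 - x^3/3 + 2*x + 2*exp(-2*x)


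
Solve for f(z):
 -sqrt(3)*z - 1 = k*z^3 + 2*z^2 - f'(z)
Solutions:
 f(z) = C1 + k*z^4/4 + 2*z^3/3 + sqrt(3)*z^2/2 + z


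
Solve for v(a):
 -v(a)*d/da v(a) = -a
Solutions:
 v(a) = -sqrt(C1 + a^2)
 v(a) = sqrt(C1 + a^2)


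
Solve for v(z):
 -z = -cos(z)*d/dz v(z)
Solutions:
 v(z) = C1 + Integral(z/cos(z), z)


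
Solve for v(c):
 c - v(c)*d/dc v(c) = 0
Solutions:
 v(c) = -sqrt(C1 + c^2)
 v(c) = sqrt(C1 + c^2)


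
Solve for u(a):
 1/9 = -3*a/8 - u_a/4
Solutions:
 u(a) = C1 - 3*a^2/4 - 4*a/9


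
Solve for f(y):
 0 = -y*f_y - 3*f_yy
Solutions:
 f(y) = C1 + C2*erf(sqrt(6)*y/6)


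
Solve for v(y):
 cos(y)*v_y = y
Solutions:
 v(y) = C1 + Integral(y/cos(y), y)


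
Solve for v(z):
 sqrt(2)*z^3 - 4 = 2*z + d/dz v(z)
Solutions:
 v(z) = C1 + sqrt(2)*z^4/4 - z^2 - 4*z


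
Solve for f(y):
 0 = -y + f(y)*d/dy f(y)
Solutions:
 f(y) = -sqrt(C1 + y^2)
 f(y) = sqrt(C1 + y^2)


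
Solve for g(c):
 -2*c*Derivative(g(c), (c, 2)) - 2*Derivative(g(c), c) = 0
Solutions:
 g(c) = C1 + C2*log(c)


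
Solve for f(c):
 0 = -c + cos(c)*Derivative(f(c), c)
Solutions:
 f(c) = C1 + Integral(c/cos(c), c)


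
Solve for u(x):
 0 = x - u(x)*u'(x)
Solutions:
 u(x) = -sqrt(C1 + x^2)
 u(x) = sqrt(C1 + x^2)


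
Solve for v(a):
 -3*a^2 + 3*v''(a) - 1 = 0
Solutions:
 v(a) = C1 + C2*a + a^4/12 + a^2/6


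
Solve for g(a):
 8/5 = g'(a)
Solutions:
 g(a) = C1 + 8*a/5


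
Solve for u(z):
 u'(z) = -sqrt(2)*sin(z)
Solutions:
 u(z) = C1 + sqrt(2)*cos(z)


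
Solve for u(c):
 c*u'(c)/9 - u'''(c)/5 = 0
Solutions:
 u(c) = C1 + Integral(C2*airyai(15^(1/3)*c/3) + C3*airybi(15^(1/3)*c/3), c)


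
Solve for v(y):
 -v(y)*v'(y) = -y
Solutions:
 v(y) = -sqrt(C1 + y^2)
 v(y) = sqrt(C1 + y^2)


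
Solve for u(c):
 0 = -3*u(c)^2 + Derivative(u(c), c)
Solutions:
 u(c) = -1/(C1 + 3*c)


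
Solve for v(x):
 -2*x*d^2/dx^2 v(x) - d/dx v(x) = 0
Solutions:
 v(x) = C1 + C2*sqrt(x)


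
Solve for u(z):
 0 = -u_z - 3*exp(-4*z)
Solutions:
 u(z) = C1 + 3*exp(-4*z)/4


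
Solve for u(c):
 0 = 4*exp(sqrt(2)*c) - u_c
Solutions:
 u(c) = C1 + 2*sqrt(2)*exp(sqrt(2)*c)


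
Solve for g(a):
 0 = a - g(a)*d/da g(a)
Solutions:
 g(a) = -sqrt(C1 + a^2)
 g(a) = sqrt(C1 + a^2)


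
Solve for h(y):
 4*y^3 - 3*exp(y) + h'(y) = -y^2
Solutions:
 h(y) = C1 - y^4 - y^3/3 + 3*exp(y)


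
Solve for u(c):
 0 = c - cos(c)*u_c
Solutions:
 u(c) = C1 + Integral(c/cos(c), c)


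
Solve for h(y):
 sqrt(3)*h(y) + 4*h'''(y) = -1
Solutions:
 h(y) = C3*exp(-2^(1/3)*3^(1/6)*y/2) + (C1*sin(2^(1/3)*3^(2/3)*y/4) + C2*cos(2^(1/3)*3^(2/3)*y/4))*exp(2^(1/3)*3^(1/6)*y/4) - sqrt(3)/3


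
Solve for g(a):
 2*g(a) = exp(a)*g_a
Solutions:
 g(a) = C1*exp(-2*exp(-a))


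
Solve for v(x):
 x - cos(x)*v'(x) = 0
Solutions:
 v(x) = C1 + Integral(x/cos(x), x)


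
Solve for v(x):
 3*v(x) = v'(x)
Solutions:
 v(x) = C1*exp(3*x)


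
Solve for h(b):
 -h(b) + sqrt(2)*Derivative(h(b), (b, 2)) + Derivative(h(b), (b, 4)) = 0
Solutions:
 h(b) = C1*exp(-sqrt(2)*b*sqrt(-sqrt(2) + sqrt(6))/2) + C2*exp(sqrt(2)*b*sqrt(-sqrt(2) + sqrt(6))/2) + C3*sin(sqrt(2)*b*sqrt(sqrt(2) + sqrt(6))/2) + C4*cosh(sqrt(2)*b*sqrt(-sqrt(6) - sqrt(2))/2)


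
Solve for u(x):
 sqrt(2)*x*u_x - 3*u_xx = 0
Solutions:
 u(x) = C1 + C2*erfi(2^(3/4)*sqrt(3)*x/6)


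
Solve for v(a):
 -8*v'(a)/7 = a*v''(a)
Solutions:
 v(a) = C1 + C2/a^(1/7)


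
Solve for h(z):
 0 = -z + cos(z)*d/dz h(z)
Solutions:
 h(z) = C1 + Integral(z/cos(z), z)


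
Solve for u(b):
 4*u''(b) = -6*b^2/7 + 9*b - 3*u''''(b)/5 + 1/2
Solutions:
 u(b) = C1 + C2*b + C3*sin(2*sqrt(15)*b/3) + C4*cos(2*sqrt(15)*b/3) - b^4/56 + 3*b^3/8 + 53*b^2/560


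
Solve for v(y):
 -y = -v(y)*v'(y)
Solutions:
 v(y) = -sqrt(C1 + y^2)
 v(y) = sqrt(C1 + y^2)


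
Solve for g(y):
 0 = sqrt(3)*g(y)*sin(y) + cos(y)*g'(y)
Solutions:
 g(y) = C1*cos(y)^(sqrt(3))


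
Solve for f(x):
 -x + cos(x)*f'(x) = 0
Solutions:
 f(x) = C1 + Integral(x/cos(x), x)


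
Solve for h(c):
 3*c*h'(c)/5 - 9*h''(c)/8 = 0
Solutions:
 h(c) = C1 + C2*erfi(2*sqrt(15)*c/15)


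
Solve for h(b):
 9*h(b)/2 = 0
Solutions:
 h(b) = 0


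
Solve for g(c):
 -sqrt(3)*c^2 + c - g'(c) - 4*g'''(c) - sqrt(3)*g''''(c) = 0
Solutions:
 g(c) = C1 + C2*exp(c*(-16*sqrt(3) + 32*18^(1/3)/(9*sqrt(1011) + 209*sqrt(3))^(1/3) + 12^(1/3)*(9*sqrt(1011) + 209*sqrt(3))^(1/3))/36)*sin(2^(1/3)*3^(1/6)*c*(-2^(1/3)*3^(2/3)*(9*sqrt(1011) + 209*sqrt(3))^(1/3) + 96/(9*sqrt(1011) + 209*sqrt(3))^(1/3))/36) + C3*exp(c*(-16*sqrt(3) + 32*18^(1/3)/(9*sqrt(1011) + 209*sqrt(3))^(1/3) + 12^(1/3)*(9*sqrt(1011) + 209*sqrt(3))^(1/3))/36)*cos(2^(1/3)*3^(1/6)*c*(-2^(1/3)*3^(2/3)*(9*sqrt(1011) + 209*sqrt(3))^(1/3) + 96/(9*sqrt(1011) + 209*sqrt(3))^(1/3))/36) + C4*exp(-c*(32*18^(1/3)/(9*sqrt(1011) + 209*sqrt(3))^(1/3) + 8*sqrt(3) + 12^(1/3)*(9*sqrt(1011) + 209*sqrt(3))^(1/3))/18) - sqrt(3)*c^3/3 + c^2/2 + 8*sqrt(3)*c


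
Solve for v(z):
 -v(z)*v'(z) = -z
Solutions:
 v(z) = -sqrt(C1 + z^2)
 v(z) = sqrt(C1 + z^2)


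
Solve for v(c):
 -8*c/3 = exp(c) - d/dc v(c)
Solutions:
 v(c) = C1 + 4*c^2/3 + exp(c)


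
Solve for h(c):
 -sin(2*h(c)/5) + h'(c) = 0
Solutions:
 -c + 5*log(cos(2*h(c)/5) - 1)/4 - 5*log(cos(2*h(c)/5) + 1)/4 = C1


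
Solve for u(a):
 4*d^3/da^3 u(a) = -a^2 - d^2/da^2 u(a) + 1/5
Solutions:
 u(a) = C1 + C2*a + C3*exp(-a/4) - a^4/12 + 4*a^3/3 - 159*a^2/10


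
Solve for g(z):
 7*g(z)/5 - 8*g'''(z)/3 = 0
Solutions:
 g(z) = C3*exp(21^(1/3)*5^(2/3)*z/10) + (C1*sin(3^(5/6)*5^(2/3)*7^(1/3)*z/20) + C2*cos(3^(5/6)*5^(2/3)*7^(1/3)*z/20))*exp(-21^(1/3)*5^(2/3)*z/20)


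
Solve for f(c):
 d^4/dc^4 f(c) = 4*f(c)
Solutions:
 f(c) = C1*exp(-sqrt(2)*c) + C2*exp(sqrt(2)*c) + C3*sin(sqrt(2)*c) + C4*cos(sqrt(2)*c)


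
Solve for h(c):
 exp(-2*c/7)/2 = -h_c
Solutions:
 h(c) = C1 + 7*exp(-2*c/7)/4


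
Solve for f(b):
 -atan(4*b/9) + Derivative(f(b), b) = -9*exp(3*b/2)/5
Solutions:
 f(b) = C1 + b*atan(4*b/9) - 6*exp(3*b/2)/5 - 9*log(16*b^2 + 81)/8


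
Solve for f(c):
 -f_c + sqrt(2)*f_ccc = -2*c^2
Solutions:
 f(c) = C1 + C2*exp(-2^(3/4)*c/2) + C3*exp(2^(3/4)*c/2) + 2*c^3/3 + 4*sqrt(2)*c


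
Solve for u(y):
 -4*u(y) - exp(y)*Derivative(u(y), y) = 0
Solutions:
 u(y) = C1*exp(4*exp(-y))


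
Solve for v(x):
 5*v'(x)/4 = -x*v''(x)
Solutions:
 v(x) = C1 + C2/x^(1/4)


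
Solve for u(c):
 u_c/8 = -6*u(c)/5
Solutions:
 u(c) = C1*exp(-48*c/5)


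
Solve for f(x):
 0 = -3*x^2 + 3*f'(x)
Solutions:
 f(x) = C1 + x^3/3


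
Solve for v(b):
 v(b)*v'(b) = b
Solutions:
 v(b) = -sqrt(C1 + b^2)
 v(b) = sqrt(C1 + b^2)


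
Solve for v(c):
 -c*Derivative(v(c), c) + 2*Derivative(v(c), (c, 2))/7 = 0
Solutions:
 v(c) = C1 + C2*erfi(sqrt(7)*c/2)


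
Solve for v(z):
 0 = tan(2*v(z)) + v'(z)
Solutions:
 v(z) = -asin(C1*exp(-2*z))/2 + pi/2
 v(z) = asin(C1*exp(-2*z))/2


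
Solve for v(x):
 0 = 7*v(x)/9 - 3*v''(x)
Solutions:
 v(x) = C1*exp(-sqrt(21)*x/9) + C2*exp(sqrt(21)*x/9)


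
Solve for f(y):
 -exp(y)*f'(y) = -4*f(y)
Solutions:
 f(y) = C1*exp(-4*exp(-y))


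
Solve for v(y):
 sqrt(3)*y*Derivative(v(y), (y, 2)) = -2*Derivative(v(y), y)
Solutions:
 v(y) = C1 + C2*y^(1 - 2*sqrt(3)/3)


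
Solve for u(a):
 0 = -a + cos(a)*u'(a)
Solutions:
 u(a) = C1 + Integral(a/cos(a), a)


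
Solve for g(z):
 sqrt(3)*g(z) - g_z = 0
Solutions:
 g(z) = C1*exp(sqrt(3)*z)


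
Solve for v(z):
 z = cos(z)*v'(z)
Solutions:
 v(z) = C1 + Integral(z/cos(z), z)


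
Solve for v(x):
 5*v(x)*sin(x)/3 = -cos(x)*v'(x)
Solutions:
 v(x) = C1*cos(x)^(5/3)


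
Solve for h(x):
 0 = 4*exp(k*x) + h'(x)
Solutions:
 h(x) = C1 - 4*exp(k*x)/k


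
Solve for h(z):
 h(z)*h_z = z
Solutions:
 h(z) = -sqrt(C1 + z^2)
 h(z) = sqrt(C1 + z^2)


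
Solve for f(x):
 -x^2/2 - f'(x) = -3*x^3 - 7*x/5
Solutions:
 f(x) = C1 + 3*x^4/4 - x^3/6 + 7*x^2/10


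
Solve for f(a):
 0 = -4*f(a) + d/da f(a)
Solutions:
 f(a) = C1*exp(4*a)


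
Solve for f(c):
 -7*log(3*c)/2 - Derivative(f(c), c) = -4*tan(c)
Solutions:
 f(c) = C1 - 7*c*log(c)/2 - 7*c*log(3)/2 + 7*c/2 - 4*log(cos(c))


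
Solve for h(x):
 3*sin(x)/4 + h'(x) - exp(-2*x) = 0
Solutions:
 h(x) = C1 + 3*cos(x)/4 - exp(-2*x)/2


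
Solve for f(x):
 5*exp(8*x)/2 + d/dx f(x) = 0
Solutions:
 f(x) = C1 - 5*exp(8*x)/16


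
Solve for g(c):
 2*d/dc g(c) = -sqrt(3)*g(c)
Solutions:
 g(c) = C1*exp(-sqrt(3)*c/2)


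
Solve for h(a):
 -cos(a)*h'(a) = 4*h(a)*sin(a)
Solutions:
 h(a) = C1*cos(a)^4


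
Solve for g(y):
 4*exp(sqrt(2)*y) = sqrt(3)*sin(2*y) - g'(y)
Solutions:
 g(y) = C1 - 2*sqrt(2)*exp(sqrt(2)*y) - sqrt(3)*cos(2*y)/2


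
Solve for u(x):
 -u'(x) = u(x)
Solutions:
 u(x) = C1*exp(-x)


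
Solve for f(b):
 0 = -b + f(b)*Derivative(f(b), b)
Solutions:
 f(b) = -sqrt(C1 + b^2)
 f(b) = sqrt(C1 + b^2)


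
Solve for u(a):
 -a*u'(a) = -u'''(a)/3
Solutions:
 u(a) = C1 + Integral(C2*airyai(3^(1/3)*a) + C3*airybi(3^(1/3)*a), a)


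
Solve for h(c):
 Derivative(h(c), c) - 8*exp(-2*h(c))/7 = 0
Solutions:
 h(c) = log(-sqrt(C1 + 112*c)) - log(7)
 h(c) = log(C1 + 112*c)/2 - log(7)


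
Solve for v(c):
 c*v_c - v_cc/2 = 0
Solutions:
 v(c) = C1 + C2*erfi(c)


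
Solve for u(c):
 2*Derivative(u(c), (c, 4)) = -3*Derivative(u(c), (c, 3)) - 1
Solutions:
 u(c) = C1 + C2*c + C3*c^2 + C4*exp(-3*c/2) - c^3/18


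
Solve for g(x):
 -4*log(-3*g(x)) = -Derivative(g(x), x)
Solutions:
 -Integral(1/(log(-_y) + log(3)), (_y, g(x)))/4 = C1 - x


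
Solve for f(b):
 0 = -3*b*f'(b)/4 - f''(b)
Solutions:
 f(b) = C1 + C2*erf(sqrt(6)*b/4)


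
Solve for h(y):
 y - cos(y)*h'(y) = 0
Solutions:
 h(y) = C1 + Integral(y/cos(y), y)


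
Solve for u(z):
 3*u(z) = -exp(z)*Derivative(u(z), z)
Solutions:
 u(z) = C1*exp(3*exp(-z))


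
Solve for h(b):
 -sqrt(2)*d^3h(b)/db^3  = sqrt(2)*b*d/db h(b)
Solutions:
 h(b) = C1 + Integral(C2*airyai(-b) + C3*airybi(-b), b)


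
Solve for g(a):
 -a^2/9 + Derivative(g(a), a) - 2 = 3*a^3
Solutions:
 g(a) = C1 + 3*a^4/4 + a^3/27 + 2*a


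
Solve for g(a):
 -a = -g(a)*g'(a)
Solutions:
 g(a) = -sqrt(C1 + a^2)
 g(a) = sqrt(C1 + a^2)


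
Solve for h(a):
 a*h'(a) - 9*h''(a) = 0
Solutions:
 h(a) = C1 + C2*erfi(sqrt(2)*a/6)


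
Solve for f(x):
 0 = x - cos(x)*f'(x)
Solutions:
 f(x) = C1 + Integral(x/cos(x), x)


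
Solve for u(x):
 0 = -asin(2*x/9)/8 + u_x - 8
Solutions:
 u(x) = C1 + x*asin(2*x/9)/8 + 8*x + sqrt(81 - 4*x^2)/16


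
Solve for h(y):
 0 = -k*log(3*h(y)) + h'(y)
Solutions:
 Integral(1/(log(_y) + log(3)), (_y, h(y))) = C1 + k*y


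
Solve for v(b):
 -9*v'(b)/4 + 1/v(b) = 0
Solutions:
 v(b) = -sqrt(C1 + 8*b)/3
 v(b) = sqrt(C1 + 8*b)/3


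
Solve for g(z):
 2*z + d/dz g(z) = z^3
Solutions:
 g(z) = C1 + z^4/4 - z^2


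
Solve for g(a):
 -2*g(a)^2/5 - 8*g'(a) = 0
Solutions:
 g(a) = 20/(C1 + a)


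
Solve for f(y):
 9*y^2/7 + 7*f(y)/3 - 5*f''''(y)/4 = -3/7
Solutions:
 f(y) = C1*exp(-15^(3/4)*sqrt(2)*7^(1/4)*y/15) + C2*exp(15^(3/4)*sqrt(2)*7^(1/4)*y/15) + C3*sin(15^(3/4)*sqrt(2)*7^(1/4)*y/15) + C4*cos(15^(3/4)*sqrt(2)*7^(1/4)*y/15) - 27*y^2/49 - 9/49


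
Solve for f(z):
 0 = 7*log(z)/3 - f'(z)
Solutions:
 f(z) = C1 + 7*z*log(z)/3 - 7*z/3


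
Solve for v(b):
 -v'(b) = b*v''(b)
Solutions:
 v(b) = C1 + C2*log(b)


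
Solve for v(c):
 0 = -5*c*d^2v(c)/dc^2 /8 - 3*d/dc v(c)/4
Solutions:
 v(c) = C1 + C2/c^(1/5)


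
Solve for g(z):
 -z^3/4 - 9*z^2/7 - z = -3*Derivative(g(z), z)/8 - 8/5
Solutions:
 g(z) = C1 + z^4/6 + 8*z^3/7 + 4*z^2/3 - 64*z/15


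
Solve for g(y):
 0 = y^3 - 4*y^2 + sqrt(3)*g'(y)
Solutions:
 g(y) = C1 - sqrt(3)*y^4/12 + 4*sqrt(3)*y^3/9


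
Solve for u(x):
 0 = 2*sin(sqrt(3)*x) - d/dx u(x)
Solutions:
 u(x) = C1 - 2*sqrt(3)*cos(sqrt(3)*x)/3


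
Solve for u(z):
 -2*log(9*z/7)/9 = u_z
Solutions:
 u(z) = C1 - 2*z*log(z)/9 - 4*z*log(3)/9 + 2*z/9 + 2*z*log(7)/9


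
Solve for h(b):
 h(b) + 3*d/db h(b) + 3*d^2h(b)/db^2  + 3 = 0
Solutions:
 h(b) = (C1*sin(sqrt(3)*b/6) + C2*cos(sqrt(3)*b/6))*exp(-b/2) - 3


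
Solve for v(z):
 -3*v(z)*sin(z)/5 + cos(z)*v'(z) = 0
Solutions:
 v(z) = C1/cos(z)^(3/5)


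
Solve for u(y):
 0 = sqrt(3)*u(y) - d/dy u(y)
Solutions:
 u(y) = C1*exp(sqrt(3)*y)


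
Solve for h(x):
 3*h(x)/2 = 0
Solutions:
 h(x) = 0


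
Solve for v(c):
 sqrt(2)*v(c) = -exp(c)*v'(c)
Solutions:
 v(c) = C1*exp(sqrt(2)*exp(-c))


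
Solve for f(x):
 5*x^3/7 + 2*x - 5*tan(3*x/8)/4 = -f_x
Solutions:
 f(x) = C1 - 5*x^4/28 - x^2 - 10*log(cos(3*x/8))/3


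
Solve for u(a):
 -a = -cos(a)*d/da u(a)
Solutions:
 u(a) = C1 + Integral(a/cos(a), a)


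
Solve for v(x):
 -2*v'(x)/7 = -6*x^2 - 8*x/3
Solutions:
 v(x) = C1 + 7*x^3 + 14*x^2/3


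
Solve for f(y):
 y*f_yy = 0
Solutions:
 f(y) = C1 + C2*y


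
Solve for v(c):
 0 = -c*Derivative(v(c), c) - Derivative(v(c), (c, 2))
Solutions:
 v(c) = C1 + C2*erf(sqrt(2)*c/2)


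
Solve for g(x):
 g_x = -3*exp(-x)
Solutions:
 g(x) = C1 + 3*exp(-x)


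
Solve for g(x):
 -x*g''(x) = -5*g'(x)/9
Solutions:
 g(x) = C1 + C2*x^(14/9)


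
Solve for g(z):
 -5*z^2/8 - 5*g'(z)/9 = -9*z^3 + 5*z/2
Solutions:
 g(z) = C1 + 81*z^4/20 - 3*z^3/8 - 9*z^2/4


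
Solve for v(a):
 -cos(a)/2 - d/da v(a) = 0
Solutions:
 v(a) = C1 - sin(a)/2


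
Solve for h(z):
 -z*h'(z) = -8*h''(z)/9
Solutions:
 h(z) = C1 + C2*erfi(3*z/4)


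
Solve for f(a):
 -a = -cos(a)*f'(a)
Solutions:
 f(a) = C1 + Integral(a/cos(a), a)


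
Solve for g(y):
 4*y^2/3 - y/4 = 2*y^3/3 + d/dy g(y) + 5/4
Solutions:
 g(y) = C1 - y^4/6 + 4*y^3/9 - y^2/8 - 5*y/4


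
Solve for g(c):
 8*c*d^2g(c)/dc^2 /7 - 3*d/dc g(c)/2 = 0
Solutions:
 g(c) = C1 + C2*c^(37/16)


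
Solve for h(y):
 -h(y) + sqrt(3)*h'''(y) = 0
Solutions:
 h(y) = C3*exp(3^(5/6)*y/3) + (C1*sin(3^(1/3)*y/2) + C2*cos(3^(1/3)*y/2))*exp(-3^(5/6)*y/6)


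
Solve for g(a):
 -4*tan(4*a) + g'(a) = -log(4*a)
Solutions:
 g(a) = C1 - a*log(a) - 2*a*log(2) + a - log(cos(4*a))


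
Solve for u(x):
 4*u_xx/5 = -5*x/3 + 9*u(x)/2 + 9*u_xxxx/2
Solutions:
 u(x) = 10*x/27 + (C1*sin(x*sin(atan(7*sqrt(41)/4)/2)) + C2*cos(x*sin(atan(7*sqrt(41)/4)/2)))*exp(-x*cos(atan(7*sqrt(41)/4)/2)) + (C3*sin(x*sin(atan(7*sqrt(41)/4)/2)) + C4*cos(x*sin(atan(7*sqrt(41)/4)/2)))*exp(x*cos(atan(7*sqrt(41)/4)/2))


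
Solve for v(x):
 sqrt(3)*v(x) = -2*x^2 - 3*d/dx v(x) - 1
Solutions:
 v(x) = C1*exp(-sqrt(3)*x/3) - 2*sqrt(3)*x^2/3 + 4*x - 13*sqrt(3)/3


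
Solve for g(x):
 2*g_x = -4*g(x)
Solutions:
 g(x) = C1*exp(-2*x)


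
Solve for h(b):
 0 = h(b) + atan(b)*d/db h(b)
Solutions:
 h(b) = C1*exp(-Integral(1/atan(b), b))


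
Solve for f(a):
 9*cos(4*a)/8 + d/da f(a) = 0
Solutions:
 f(a) = C1 - 9*sin(4*a)/32


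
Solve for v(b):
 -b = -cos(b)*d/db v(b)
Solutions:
 v(b) = C1 + Integral(b/cos(b), b)


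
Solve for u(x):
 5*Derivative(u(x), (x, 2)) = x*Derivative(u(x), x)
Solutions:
 u(x) = C1 + C2*erfi(sqrt(10)*x/10)


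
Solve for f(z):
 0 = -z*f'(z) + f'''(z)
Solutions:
 f(z) = C1 + Integral(C2*airyai(z) + C3*airybi(z), z)


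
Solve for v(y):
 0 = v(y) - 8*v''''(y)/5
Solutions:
 v(y) = C1*exp(-10^(1/4)*y/2) + C2*exp(10^(1/4)*y/2) + C3*sin(10^(1/4)*y/2) + C4*cos(10^(1/4)*y/2)


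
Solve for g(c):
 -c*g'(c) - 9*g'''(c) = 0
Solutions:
 g(c) = C1 + Integral(C2*airyai(-3^(1/3)*c/3) + C3*airybi(-3^(1/3)*c/3), c)


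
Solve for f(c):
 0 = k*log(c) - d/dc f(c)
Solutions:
 f(c) = C1 + c*k*log(c) - c*k


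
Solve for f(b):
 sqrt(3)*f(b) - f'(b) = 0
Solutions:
 f(b) = C1*exp(sqrt(3)*b)


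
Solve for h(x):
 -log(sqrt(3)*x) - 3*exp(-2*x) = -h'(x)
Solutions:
 h(x) = C1 + x*log(x) + x*(-1 + log(3)/2) - 3*exp(-2*x)/2


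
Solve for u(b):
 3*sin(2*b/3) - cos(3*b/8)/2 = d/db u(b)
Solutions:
 u(b) = C1 - 4*sin(3*b/8)/3 - 9*cos(2*b/3)/2


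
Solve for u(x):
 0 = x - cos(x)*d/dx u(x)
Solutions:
 u(x) = C1 + Integral(x/cos(x), x)


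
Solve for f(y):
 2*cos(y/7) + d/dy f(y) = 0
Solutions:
 f(y) = C1 - 14*sin(y/7)


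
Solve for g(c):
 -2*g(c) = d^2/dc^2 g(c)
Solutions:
 g(c) = C1*sin(sqrt(2)*c) + C2*cos(sqrt(2)*c)


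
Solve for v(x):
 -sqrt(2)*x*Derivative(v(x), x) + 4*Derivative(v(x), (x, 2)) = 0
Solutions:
 v(x) = C1 + C2*erfi(2^(3/4)*x/4)


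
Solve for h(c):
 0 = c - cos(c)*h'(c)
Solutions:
 h(c) = C1 + Integral(c/cos(c), c)


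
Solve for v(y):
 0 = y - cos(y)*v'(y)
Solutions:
 v(y) = C1 + Integral(y/cos(y), y)


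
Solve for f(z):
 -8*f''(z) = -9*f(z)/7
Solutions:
 f(z) = C1*exp(-3*sqrt(14)*z/28) + C2*exp(3*sqrt(14)*z/28)


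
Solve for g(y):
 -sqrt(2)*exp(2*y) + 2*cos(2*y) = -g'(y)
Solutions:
 g(y) = C1 + sqrt(2)*exp(2*y)/2 - sin(2*y)


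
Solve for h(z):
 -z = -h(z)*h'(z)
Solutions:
 h(z) = -sqrt(C1 + z^2)
 h(z) = sqrt(C1 + z^2)


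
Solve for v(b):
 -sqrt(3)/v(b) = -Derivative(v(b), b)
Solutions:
 v(b) = -sqrt(C1 + 2*sqrt(3)*b)
 v(b) = sqrt(C1 + 2*sqrt(3)*b)


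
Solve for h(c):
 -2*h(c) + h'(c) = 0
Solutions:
 h(c) = C1*exp(2*c)


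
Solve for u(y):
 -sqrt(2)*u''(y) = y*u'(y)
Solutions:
 u(y) = C1 + C2*erf(2^(1/4)*y/2)


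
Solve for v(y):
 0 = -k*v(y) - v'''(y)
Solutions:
 v(y) = C1*exp(y*(-k)^(1/3)) + C2*exp(y*(-k)^(1/3)*(-1 + sqrt(3)*I)/2) + C3*exp(-y*(-k)^(1/3)*(1 + sqrt(3)*I)/2)


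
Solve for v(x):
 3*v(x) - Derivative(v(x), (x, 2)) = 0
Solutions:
 v(x) = C1*exp(-sqrt(3)*x) + C2*exp(sqrt(3)*x)


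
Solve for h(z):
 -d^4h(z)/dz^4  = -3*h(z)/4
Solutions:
 h(z) = C1*exp(-sqrt(2)*3^(1/4)*z/2) + C2*exp(sqrt(2)*3^(1/4)*z/2) + C3*sin(sqrt(2)*3^(1/4)*z/2) + C4*cos(sqrt(2)*3^(1/4)*z/2)


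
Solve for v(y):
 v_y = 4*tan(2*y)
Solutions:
 v(y) = C1 - 2*log(cos(2*y))


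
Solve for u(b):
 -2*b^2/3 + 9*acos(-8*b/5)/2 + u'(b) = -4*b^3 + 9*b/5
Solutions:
 u(b) = C1 - b^4 + 2*b^3/9 + 9*b^2/10 - 9*b*acos(-8*b/5)/2 - 9*sqrt(25 - 64*b^2)/16


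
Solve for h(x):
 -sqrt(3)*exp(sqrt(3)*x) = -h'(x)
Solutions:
 h(x) = C1 + exp(sqrt(3)*x)


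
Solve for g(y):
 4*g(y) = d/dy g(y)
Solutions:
 g(y) = C1*exp(4*y)


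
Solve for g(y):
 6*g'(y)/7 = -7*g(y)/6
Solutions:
 g(y) = C1*exp(-49*y/36)


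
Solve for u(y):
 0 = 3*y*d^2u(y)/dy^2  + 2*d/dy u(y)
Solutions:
 u(y) = C1 + C2*y^(1/3)


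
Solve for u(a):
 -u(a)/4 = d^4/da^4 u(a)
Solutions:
 u(a) = (C1*sin(a/2) + C2*cos(a/2))*exp(-a/2) + (C3*sin(a/2) + C4*cos(a/2))*exp(a/2)


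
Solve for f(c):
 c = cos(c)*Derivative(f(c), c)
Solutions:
 f(c) = C1 + Integral(c/cos(c), c)


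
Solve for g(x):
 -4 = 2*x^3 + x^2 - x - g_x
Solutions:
 g(x) = C1 + x^4/2 + x^3/3 - x^2/2 + 4*x


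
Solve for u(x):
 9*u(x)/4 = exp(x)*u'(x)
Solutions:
 u(x) = C1*exp(-9*exp(-x)/4)


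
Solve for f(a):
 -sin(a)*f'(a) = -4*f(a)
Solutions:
 f(a) = C1*(cos(a)^2 - 2*cos(a) + 1)/(cos(a)^2 + 2*cos(a) + 1)


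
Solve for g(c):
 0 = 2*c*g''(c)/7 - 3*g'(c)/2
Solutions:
 g(c) = C1 + C2*c^(25/4)


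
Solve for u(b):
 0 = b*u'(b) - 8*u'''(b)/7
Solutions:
 u(b) = C1 + Integral(C2*airyai(7^(1/3)*b/2) + C3*airybi(7^(1/3)*b/2), b)


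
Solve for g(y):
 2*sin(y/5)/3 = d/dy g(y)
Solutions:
 g(y) = C1 - 10*cos(y/5)/3


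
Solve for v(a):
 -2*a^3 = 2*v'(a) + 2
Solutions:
 v(a) = C1 - a^4/4 - a


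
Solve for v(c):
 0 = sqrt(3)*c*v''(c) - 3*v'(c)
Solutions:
 v(c) = C1 + C2*c^(1 + sqrt(3))


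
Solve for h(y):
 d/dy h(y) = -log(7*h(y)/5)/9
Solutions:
 -9*Integral(1/(-log(_y) - log(7) + log(5)), (_y, h(y))) = C1 - y


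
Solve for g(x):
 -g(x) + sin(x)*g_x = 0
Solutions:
 g(x) = C1*sqrt(cos(x) - 1)/sqrt(cos(x) + 1)


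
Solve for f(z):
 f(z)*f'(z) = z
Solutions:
 f(z) = -sqrt(C1 + z^2)
 f(z) = sqrt(C1 + z^2)


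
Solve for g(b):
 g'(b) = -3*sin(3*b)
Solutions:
 g(b) = C1 + cos(3*b)


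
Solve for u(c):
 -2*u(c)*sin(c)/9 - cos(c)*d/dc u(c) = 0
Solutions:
 u(c) = C1*cos(c)^(2/9)


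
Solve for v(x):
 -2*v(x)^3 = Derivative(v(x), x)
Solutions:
 v(x) = -sqrt(2)*sqrt(-1/(C1 - 2*x))/2
 v(x) = sqrt(2)*sqrt(-1/(C1 - 2*x))/2


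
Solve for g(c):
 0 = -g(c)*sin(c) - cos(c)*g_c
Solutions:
 g(c) = C1*cos(c)


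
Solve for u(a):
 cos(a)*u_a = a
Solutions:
 u(a) = C1 + Integral(a/cos(a), a)


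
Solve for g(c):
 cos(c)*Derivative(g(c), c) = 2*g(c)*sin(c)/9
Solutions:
 g(c) = C1/cos(c)^(2/9)


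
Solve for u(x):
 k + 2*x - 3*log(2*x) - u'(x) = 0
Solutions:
 u(x) = C1 + k*x + x^2 - 3*x*log(x) - x*log(8) + 3*x


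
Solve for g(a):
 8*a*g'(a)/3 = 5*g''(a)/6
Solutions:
 g(a) = C1 + C2*erfi(2*sqrt(10)*a/5)


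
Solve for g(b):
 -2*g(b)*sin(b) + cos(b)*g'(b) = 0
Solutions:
 g(b) = C1/cos(b)^2


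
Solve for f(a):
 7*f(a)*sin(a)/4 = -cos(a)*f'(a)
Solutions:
 f(a) = C1*cos(a)^(7/4)


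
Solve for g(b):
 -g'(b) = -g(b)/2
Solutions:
 g(b) = C1*exp(b/2)


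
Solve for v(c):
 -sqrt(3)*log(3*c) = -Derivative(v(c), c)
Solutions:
 v(c) = C1 + sqrt(3)*c*log(c) - sqrt(3)*c + sqrt(3)*c*log(3)


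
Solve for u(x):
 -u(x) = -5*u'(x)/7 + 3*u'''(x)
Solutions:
 u(x) = C1*exp(x*(10*98^(1/3)/(sqrt(190981) + 441)^(1/3) + 28^(1/3)*(sqrt(190981) + 441)^(1/3))/84)*sin(sqrt(3)*x*(-28^(1/3)*(sqrt(190981) + 441)^(1/3) + 10*98^(1/3)/(sqrt(190981) + 441)^(1/3))/84) + C2*exp(x*(10*98^(1/3)/(sqrt(190981) + 441)^(1/3) + 28^(1/3)*(sqrt(190981) + 441)^(1/3))/84)*cos(sqrt(3)*x*(-28^(1/3)*(sqrt(190981) + 441)^(1/3) + 10*98^(1/3)/(sqrt(190981) + 441)^(1/3))/84) + C3*exp(-x*(10*98^(1/3)/(sqrt(190981) + 441)^(1/3) + 28^(1/3)*(sqrt(190981) + 441)^(1/3))/42)


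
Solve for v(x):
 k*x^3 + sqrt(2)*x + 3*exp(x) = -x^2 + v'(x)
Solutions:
 v(x) = C1 + k*x^4/4 + x^3/3 + sqrt(2)*x^2/2 + 3*exp(x)


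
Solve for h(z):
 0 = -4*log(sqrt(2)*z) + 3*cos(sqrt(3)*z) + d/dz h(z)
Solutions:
 h(z) = C1 + 4*z*log(z) - 4*z + 2*z*log(2) - sqrt(3)*sin(sqrt(3)*z)


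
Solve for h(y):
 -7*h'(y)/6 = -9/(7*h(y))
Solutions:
 h(y) = -sqrt(C1 + 108*y)/7
 h(y) = sqrt(C1 + 108*y)/7


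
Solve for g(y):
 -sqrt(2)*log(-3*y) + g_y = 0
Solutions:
 g(y) = C1 + sqrt(2)*y*log(-y) + sqrt(2)*y*(-1 + log(3))


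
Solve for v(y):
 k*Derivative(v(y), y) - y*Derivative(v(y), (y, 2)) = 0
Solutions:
 v(y) = C1 + y^(re(k) + 1)*(C2*sin(log(y)*Abs(im(k))) + C3*cos(log(y)*im(k)))


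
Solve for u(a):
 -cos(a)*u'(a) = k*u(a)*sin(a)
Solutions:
 u(a) = C1*exp(k*log(cos(a)))


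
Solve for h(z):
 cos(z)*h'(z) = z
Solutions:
 h(z) = C1 + Integral(z/cos(z), z)


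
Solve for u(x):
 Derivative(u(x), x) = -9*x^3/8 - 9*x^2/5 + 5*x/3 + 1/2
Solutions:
 u(x) = C1 - 9*x^4/32 - 3*x^3/5 + 5*x^2/6 + x/2


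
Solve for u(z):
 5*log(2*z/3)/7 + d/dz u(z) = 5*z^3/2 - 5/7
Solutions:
 u(z) = C1 + 5*z^4/8 - 5*z*log(z)/7 - 5*z*log(2)/7 + 5*z*log(3)/7


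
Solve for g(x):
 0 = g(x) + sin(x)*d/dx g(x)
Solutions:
 g(x) = C1*sqrt(cos(x) + 1)/sqrt(cos(x) - 1)


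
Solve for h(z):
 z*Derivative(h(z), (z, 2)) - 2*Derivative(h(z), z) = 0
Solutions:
 h(z) = C1 + C2*z^3


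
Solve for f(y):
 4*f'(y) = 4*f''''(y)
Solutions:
 f(y) = C1 + C4*exp(y) + (C2*sin(sqrt(3)*y/2) + C3*cos(sqrt(3)*y/2))*exp(-y/2)


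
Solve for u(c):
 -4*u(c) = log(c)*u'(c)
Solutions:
 u(c) = C1*exp(-4*li(c))


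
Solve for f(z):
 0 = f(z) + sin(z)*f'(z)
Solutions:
 f(z) = C1*sqrt(cos(z) + 1)/sqrt(cos(z) - 1)


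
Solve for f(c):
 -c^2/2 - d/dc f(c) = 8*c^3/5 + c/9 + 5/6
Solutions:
 f(c) = C1 - 2*c^4/5 - c^3/6 - c^2/18 - 5*c/6


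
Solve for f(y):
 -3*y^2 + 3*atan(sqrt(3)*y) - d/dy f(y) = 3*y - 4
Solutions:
 f(y) = C1 - y^3 - 3*y^2/2 + 3*y*atan(sqrt(3)*y) + 4*y - sqrt(3)*log(3*y^2 + 1)/2


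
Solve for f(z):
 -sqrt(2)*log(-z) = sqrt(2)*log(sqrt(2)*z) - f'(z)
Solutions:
 f(z) = C1 + 2*sqrt(2)*z*log(z) + sqrt(2)*z*(-2 + log(2)/2 + I*pi)


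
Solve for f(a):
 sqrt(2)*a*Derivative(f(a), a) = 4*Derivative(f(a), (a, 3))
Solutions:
 f(a) = C1 + Integral(C2*airyai(sqrt(2)*a/2) + C3*airybi(sqrt(2)*a/2), a)


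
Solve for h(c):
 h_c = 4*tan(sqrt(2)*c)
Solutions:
 h(c) = C1 - 2*sqrt(2)*log(cos(sqrt(2)*c))


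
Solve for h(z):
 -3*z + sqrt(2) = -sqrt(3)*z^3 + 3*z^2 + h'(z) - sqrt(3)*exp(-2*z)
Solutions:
 h(z) = C1 + sqrt(3)*z^4/4 - z^3 - 3*z^2/2 + sqrt(2)*z - sqrt(3)*exp(-2*z)/2


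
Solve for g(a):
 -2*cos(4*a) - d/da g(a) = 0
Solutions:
 g(a) = C1 - sin(4*a)/2


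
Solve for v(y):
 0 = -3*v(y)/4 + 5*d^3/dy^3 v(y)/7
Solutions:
 v(y) = C3*exp(1050^(1/3)*y/10) + (C1*sin(3^(5/6)*350^(1/3)*y/20) + C2*cos(3^(5/6)*350^(1/3)*y/20))*exp(-1050^(1/3)*y/20)


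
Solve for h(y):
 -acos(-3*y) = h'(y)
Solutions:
 h(y) = C1 - y*acos(-3*y) - sqrt(1 - 9*y^2)/3


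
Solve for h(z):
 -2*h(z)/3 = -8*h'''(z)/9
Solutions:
 h(z) = C3*exp(6^(1/3)*z/2) + (C1*sin(2^(1/3)*3^(5/6)*z/4) + C2*cos(2^(1/3)*3^(5/6)*z/4))*exp(-6^(1/3)*z/4)


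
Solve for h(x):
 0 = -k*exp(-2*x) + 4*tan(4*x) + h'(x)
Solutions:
 h(x) = C1 - k*exp(-2*x)/2 - log(tan(4*x)^2 + 1)/2


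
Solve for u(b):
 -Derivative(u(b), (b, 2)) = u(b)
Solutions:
 u(b) = C1*sin(b) + C2*cos(b)


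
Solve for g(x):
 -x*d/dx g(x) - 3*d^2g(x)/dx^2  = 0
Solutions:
 g(x) = C1 + C2*erf(sqrt(6)*x/6)


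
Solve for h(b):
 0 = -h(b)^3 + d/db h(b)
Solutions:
 h(b) = -sqrt(2)*sqrt(-1/(C1 + b))/2
 h(b) = sqrt(2)*sqrt(-1/(C1 + b))/2


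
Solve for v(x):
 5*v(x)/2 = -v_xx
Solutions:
 v(x) = C1*sin(sqrt(10)*x/2) + C2*cos(sqrt(10)*x/2)


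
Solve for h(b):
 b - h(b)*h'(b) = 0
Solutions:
 h(b) = -sqrt(C1 + b^2)
 h(b) = sqrt(C1 + b^2)


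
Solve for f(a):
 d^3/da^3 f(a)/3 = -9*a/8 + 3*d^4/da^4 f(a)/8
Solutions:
 f(a) = C1 + C2*a + C3*a^2 + C4*exp(8*a/9) - 9*a^4/64 - 81*a^3/128


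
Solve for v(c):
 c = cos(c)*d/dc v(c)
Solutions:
 v(c) = C1 + Integral(c/cos(c), c)


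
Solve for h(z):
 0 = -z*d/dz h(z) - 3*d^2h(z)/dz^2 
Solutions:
 h(z) = C1 + C2*erf(sqrt(6)*z/6)


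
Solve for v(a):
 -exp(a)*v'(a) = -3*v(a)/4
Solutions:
 v(a) = C1*exp(-3*exp(-a)/4)


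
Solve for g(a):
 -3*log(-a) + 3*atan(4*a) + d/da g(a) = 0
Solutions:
 g(a) = C1 + 3*a*log(-a) - 3*a*atan(4*a) - 3*a + 3*log(16*a^2 + 1)/8


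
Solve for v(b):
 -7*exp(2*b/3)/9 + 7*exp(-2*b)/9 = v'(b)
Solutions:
 v(b) = C1 - 7*exp(2*b/3)/6 - 7*exp(-2*b)/18


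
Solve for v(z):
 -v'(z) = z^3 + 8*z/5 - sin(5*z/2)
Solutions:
 v(z) = C1 - z^4/4 - 4*z^2/5 - 2*cos(5*z/2)/5


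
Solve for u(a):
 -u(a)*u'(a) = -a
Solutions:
 u(a) = -sqrt(C1 + a^2)
 u(a) = sqrt(C1 + a^2)


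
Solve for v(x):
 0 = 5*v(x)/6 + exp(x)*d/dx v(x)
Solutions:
 v(x) = C1*exp(5*exp(-x)/6)


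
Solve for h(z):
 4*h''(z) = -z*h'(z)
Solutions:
 h(z) = C1 + C2*erf(sqrt(2)*z/4)


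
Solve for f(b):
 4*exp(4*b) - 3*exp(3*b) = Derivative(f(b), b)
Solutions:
 f(b) = C1 + exp(4*b) - exp(3*b)


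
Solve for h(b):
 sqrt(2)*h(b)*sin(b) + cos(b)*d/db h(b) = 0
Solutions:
 h(b) = C1*cos(b)^(sqrt(2))


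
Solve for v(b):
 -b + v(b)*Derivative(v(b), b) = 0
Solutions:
 v(b) = -sqrt(C1 + b^2)
 v(b) = sqrt(C1 + b^2)


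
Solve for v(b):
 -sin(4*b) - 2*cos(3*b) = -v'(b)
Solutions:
 v(b) = C1 + 2*sin(3*b)/3 - cos(4*b)/4


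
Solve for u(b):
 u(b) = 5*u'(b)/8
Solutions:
 u(b) = C1*exp(8*b/5)


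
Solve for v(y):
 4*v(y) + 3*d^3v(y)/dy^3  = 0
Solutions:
 v(y) = C3*exp(-6^(2/3)*y/3) + (C1*sin(2^(2/3)*3^(1/6)*y/2) + C2*cos(2^(2/3)*3^(1/6)*y/2))*exp(6^(2/3)*y/6)


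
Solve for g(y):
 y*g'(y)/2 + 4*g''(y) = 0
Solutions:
 g(y) = C1 + C2*erf(y/4)


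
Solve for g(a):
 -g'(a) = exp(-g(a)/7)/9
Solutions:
 g(a) = 7*log(C1 - a/63)


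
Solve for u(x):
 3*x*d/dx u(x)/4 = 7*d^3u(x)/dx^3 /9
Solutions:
 u(x) = C1 + Integral(C2*airyai(3*98^(1/3)*x/14) + C3*airybi(3*98^(1/3)*x/14), x)


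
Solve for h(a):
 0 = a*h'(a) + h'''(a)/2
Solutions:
 h(a) = C1 + Integral(C2*airyai(-2^(1/3)*a) + C3*airybi(-2^(1/3)*a), a)


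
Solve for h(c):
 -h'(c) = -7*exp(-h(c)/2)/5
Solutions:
 h(c) = 2*log(C1 + 7*c/10)


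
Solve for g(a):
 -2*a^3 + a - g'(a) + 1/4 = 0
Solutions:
 g(a) = C1 - a^4/2 + a^2/2 + a/4


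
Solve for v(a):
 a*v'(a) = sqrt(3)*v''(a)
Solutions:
 v(a) = C1 + C2*erfi(sqrt(2)*3^(3/4)*a/6)


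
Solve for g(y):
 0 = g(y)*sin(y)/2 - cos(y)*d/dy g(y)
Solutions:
 g(y) = C1/sqrt(cos(y))


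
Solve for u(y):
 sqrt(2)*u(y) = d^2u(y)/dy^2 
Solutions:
 u(y) = C1*exp(-2^(1/4)*y) + C2*exp(2^(1/4)*y)


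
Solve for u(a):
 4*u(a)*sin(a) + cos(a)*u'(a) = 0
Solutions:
 u(a) = C1*cos(a)^4


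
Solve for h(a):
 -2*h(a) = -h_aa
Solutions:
 h(a) = C1*exp(-sqrt(2)*a) + C2*exp(sqrt(2)*a)


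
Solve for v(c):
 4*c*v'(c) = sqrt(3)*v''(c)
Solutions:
 v(c) = C1 + C2*erfi(sqrt(2)*3^(3/4)*c/3)


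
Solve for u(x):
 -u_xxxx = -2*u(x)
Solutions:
 u(x) = C1*exp(-2^(1/4)*x) + C2*exp(2^(1/4)*x) + C3*sin(2^(1/4)*x) + C4*cos(2^(1/4)*x)


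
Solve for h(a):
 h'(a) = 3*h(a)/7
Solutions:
 h(a) = C1*exp(3*a/7)


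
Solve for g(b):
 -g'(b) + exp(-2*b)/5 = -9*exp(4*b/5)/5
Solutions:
 g(b) = C1 + 9*exp(4*b/5)/4 - exp(-2*b)/10


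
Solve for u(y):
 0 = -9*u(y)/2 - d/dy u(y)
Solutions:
 u(y) = C1*exp(-9*y/2)


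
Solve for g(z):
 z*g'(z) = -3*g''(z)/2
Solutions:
 g(z) = C1 + C2*erf(sqrt(3)*z/3)


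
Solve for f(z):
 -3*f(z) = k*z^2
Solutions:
 f(z) = -k*z^2/3


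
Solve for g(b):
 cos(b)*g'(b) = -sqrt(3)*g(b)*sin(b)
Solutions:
 g(b) = C1*cos(b)^(sqrt(3))


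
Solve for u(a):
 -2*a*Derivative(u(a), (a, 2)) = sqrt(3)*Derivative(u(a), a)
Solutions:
 u(a) = C1 + C2*a^(1 - sqrt(3)/2)


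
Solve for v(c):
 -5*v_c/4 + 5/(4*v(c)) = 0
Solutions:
 v(c) = -sqrt(C1 + 2*c)
 v(c) = sqrt(C1 + 2*c)


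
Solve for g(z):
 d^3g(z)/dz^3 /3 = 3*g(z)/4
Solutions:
 g(z) = C3*exp(2^(1/3)*3^(2/3)*z/2) + (C1*sin(3*2^(1/3)*3^(1/6)*z/4) + C2*cos(3*2^(1/3)*3^(1/6)*z/4))*exp(-2^(1/3)*3^(2/3)*z/4)


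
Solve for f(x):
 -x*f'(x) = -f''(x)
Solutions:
 f(x) = C1 + C2*erfi(sqrt(2)*x/2)


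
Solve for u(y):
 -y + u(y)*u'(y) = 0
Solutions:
 u(y) = -sqrt(C1 + y^2)
 u(y) = sqrt(C1 + y^2)


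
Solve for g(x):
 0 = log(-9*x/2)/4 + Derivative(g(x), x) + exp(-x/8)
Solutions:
 g(x) = C1 - x*log(-x)/4 + x*(-2*log(3) + log(2) + 1)/4 + 8*exp(-x/8)


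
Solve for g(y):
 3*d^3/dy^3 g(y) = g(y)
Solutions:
 g(y) = C3*exp(3^(2/3)*y/3) + (C1*sin(3^(1/6)*y/2) + C2*cos(3^(1/6)*y/2))*exp(-3^(2/3)*y/6)


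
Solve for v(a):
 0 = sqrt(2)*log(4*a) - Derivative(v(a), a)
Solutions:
 v(a) = C1 + sqrt(2)*a*log(a) - sqrt(2)*a + 2*sqrt(2)*a*log(2)


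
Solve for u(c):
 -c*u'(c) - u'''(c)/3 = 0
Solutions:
 u(c) = C1 + Integral(C2*airyai(-3^(1/3)*c) + C3*airybi(-3^(1/3)*c), c)


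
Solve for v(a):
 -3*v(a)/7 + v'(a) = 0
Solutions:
 v(a) = C1*exp(3*a/7)


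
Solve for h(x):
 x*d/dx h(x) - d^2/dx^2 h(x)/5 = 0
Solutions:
 h(x) = C1 + C2*erfi(sqrt(10)*x/2)


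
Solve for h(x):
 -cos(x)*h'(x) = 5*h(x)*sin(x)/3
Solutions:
 h(x) = C1*cos(x)^(5/3)


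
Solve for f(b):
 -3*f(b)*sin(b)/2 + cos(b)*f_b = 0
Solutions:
 f(b) = C1/cos(b)^(3/2)


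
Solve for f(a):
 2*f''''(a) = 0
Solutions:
 f(a) = C1 + C2*a + C3*a^2 + C4*a^3


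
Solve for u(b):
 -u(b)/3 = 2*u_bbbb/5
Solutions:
 u(b) = (C1*sin(10^(1/4)*3^(3/4)*b/6) + C2*cos(10^(1/4)*3^(3/4)*b/6))*exp(-10^(1/4)*3^(3/4)*b/6) + (C3*sin(10^(1/4)*3^(3/4)*b/6) + C4*cos(10^(1/4)*3^(3/4)*b/6))*exp(10^(1/4)*3^(3/4)*b/6)


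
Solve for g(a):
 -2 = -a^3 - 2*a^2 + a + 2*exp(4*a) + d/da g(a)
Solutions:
 g(a) = C1 + a^4/4 + 2*a^3/3 - a^2/2 - 2*a - exp(4*a)/2


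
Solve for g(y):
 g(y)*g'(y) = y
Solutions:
 g(y) = -sqrt(C1 + y^2)
 g(y) = sqrt(C1 + y^2)


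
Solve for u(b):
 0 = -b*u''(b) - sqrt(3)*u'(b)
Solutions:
 u(b) = C1 + C2*b^(1 - sqrt(3))


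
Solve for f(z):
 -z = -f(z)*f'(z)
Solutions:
 f(z) = -sqrt(C1 + z^2)
 f(z) = sqrt(C1 + z^2)


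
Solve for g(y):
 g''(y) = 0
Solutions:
 g(y) = C1 + C2*y


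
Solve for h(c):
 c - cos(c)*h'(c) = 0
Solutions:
 h(c) = C1 + Integral(c/cos(c), c)


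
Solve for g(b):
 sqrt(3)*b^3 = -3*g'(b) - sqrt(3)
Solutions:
 g(b) = C1 - sqrt(3)*b^4/12 - sqrt(3)*b/3


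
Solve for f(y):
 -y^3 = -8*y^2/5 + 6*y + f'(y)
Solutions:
 f(y) = C1 - y^4/4 + 8*y^3/15 - 3*y^2


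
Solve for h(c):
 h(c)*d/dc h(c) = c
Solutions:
 h(c) = -sqrt(C1 + c^2)
 h(c) = sqrt(C1 + c^2)


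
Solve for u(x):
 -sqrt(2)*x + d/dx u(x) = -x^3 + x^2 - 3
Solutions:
 u(x) = C1 - x^4/4 + x^3/3 + sqrt(2)*x^2/2 - 3*x


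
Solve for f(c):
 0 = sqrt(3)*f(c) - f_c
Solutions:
 f(c) = C1*exp(sqrt(3)*c)


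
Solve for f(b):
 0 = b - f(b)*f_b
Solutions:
 f(b) = -sqrt(C1 + b^2)
 f(b) = sqrt(C1 + b^2)


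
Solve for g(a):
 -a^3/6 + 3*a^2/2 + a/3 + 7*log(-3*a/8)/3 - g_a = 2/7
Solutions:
 g(a) = C1 - a^4/24 + a^3/2 + a^2/6 + 7*a*log(-a)/3 + a*(-7*log(2) - 55/21 + 7*log(3)/3)


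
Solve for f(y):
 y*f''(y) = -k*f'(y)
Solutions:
 f(y) = C1 + y^(1 - re(k))*(C2*sin(log(y)*Abs(im(k))) + C3*cos(log(y)*im(k)))


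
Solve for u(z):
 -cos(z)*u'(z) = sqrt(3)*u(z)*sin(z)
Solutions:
 u(z) = C1*cos(z)^(sqrt(3))


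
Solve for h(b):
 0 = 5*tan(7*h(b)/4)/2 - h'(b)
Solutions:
 h(b) = -4*asin(C1*exp(35*b/8))/7 + 4*pi/7
 h(b) = 4*asin(C1*exp(35*b/8))/7


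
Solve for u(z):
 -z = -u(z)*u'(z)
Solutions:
 u(z) = -sqrt(C1 + z^2)
 u(z) = sqrt(C1 + z^2)


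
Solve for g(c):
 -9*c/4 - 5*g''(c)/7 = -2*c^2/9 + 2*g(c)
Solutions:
 g(c) = C1*sin(sqrt(70)*c/5) + C2*cos(sqrt(70)*c/5) + c^2/9 - 9*c/8 - 5/63


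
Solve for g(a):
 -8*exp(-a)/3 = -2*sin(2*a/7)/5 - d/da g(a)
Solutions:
 g(a) = C1 + 7*cos(2*a/7)/5 - 8*exp(-a)/3


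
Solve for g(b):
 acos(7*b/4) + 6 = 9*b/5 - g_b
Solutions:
 g(b) = C1 + 9*b^2/10 - b*acos(7*b/4) - 6*b + sqrt(16 - 49*b^2)/7


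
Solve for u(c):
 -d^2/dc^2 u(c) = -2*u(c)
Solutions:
 u(c) = C1*exp(-sqrt(2)*c) + C2*exp(sqrt(2)*c)


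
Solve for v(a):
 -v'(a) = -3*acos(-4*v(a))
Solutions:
 Integral(1/acos(-4*_y), (_y, v(a))) = C1 + 3*a


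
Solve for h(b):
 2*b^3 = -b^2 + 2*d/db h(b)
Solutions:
 h(b) = C1 + b^4/4 + b^3/6


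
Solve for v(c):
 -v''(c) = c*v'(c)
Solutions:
 v(c) = C1 + C2*erf(sqrt(2)*c/2)


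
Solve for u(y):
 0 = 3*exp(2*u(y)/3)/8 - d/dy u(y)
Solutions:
 u(y) = 3*log(-sqrt(-1/(C1 + 3*y))) + 3*log(3)/2 + 3*log(2)
 u(y) = 3*log(-1/(C1 + 3*y))/2 + 3*log(3)/2 + 3*log(2)


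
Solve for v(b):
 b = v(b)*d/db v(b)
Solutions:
 v(b) = -sqrt(C1 + b^2)
 v(b) = sqrt(C1 + b^2)


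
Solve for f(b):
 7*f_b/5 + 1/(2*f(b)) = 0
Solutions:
 f(b) = -sqrt(C1 - 35*b)/7
 f(b) = sqrt(C1 - 35*b)/7


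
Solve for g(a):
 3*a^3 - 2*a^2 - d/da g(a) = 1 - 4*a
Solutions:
 g(a) = C1 + 3*a^4/4 - 2*a^3/3 + 2*a^2 - a


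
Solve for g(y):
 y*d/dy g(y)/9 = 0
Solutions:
 g(y) = C1


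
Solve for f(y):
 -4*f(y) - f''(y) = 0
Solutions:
 f(y) = C1*sin(2*y) + C2*cos(2*y)


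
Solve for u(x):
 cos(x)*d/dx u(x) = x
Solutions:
 u(x) = C1 + Integral(x/cos(x), x)


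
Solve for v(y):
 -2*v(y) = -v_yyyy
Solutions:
 v(y) = C1*exp(-2^(1/4)*y) + C2*exp(2^(1/4)*y) + C3*sin(2^(1/4)*y) + C4*cos(2^(1/4)*y)


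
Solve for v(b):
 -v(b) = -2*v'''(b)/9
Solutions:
 v(b) = C3*exp(6^(2/3)*b/2) + (C1*sin(3*2^(2/3)*3^(1/6)*b/4) + C2*cos(3*2^(2/3)*3^(1/6)*b/4))*exp(-6^(2/3)*b/4)


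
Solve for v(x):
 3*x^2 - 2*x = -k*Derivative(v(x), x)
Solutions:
 v(x) = C1 - x^3/k + x^2/k


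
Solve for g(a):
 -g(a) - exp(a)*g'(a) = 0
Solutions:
 g(a) = C1*exp(exp(-a))


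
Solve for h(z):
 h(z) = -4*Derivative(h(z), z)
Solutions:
 h(z) = C1*exp(-z/4)


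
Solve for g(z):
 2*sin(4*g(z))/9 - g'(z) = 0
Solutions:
 -2*z/9 + log(cos(4*g(z)) - 1)/8 - log(cos(4*g(z)) + 1)/8 = C1


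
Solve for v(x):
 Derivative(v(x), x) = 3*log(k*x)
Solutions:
 v(x) = C1 + 3*x*log(k*x) - 3*x


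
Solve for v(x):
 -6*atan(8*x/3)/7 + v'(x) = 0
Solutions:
 v(x) = C1 + 6*x*atan(8*x/3)/7 - 9*log(64*x^2 + 9)/56


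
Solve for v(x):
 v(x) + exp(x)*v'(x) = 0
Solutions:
 v(x) = C1*exp(exp(-x))


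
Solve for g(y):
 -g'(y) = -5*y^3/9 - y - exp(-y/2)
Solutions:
 g(y) = C1 + 5*y^4/36 + y^2/2 - 2*exp(-y/2)


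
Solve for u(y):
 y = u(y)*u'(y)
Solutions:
 u(y) = -sqrt(C1 + y^2)
 u(y) = sqrt(C1 + y^2)


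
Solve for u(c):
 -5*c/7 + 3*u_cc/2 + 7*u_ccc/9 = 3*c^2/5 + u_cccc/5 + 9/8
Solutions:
 u(c) = C1 + C2*c + C3*exp(c*(35 - sqrt(3655))/18) + C4*exp(c*(35 + sqrt(3655))/18) + c^4/30 + 29*c^3/2835 + 60131*c^2/145800


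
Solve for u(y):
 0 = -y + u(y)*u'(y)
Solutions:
 u(y) = -sqrt(C1 + y^2)
 u(y) = sqrt(C1 + y^2)


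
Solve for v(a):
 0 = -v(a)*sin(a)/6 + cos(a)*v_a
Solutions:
 v(a) = C1/cos(a)^(1/6)
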